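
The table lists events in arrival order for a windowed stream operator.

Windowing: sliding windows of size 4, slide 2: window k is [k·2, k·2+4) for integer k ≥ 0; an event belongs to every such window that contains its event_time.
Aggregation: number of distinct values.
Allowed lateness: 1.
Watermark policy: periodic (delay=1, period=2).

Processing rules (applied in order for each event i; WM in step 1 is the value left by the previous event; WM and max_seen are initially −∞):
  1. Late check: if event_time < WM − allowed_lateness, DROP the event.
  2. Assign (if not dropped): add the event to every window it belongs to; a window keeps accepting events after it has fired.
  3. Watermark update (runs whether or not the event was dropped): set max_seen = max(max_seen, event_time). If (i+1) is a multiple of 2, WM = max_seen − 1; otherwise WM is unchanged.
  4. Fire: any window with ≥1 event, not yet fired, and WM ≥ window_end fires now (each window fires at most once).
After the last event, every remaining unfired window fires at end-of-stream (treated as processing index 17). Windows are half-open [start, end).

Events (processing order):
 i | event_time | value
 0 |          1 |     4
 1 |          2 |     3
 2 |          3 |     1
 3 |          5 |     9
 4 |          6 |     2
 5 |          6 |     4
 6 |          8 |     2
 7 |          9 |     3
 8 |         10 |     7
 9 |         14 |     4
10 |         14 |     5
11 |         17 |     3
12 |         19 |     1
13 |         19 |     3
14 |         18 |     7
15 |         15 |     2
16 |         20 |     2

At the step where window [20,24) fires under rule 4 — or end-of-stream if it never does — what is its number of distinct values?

i=0 t=1 v=4: → [0,4); WM=−∞
i=1 t=2 v=3: → [2,6),[0,4); WM=1
i=2 t=3 v=1: → [2,6),[0,4); WM=1
i=3 t=5 v=9: → [4,8),[2,6); WM=4; [0,4) fires=3
i=4 t=6 v=2: → [6,10),[4,8); WM=4
i=5 t=6 v=4: → [6,10),[4,8); WM=5
i=6 t=8 v=2: → [8,12),[6,10); WM=5
i=7 t=9 v=3: → [8,12),[6,10); WM=8; [2,6) fires=3 [4,8) fires=3
i=8 t=10 v=7: → [10,14),[8,12); WM=8
i=9 t=14 v=4: → [14,18),[12,16); WM=13; [6,10) fires=3 [8,12) fires=3
i=10 t=14 v=5: → [14,18),[12,16); WM=13
i=11 t=17 v=3: → [16,20),[14,18); WM=16; [10,14) fires=1 [12,16) fires=2
i=12 t=19 v=1: → [18,22),[16,20); WM=16
i=13 t=19 v=3: → [18,22),[16,20); WM=18; [14,18) fires=3
i=14 t=18 v=7: → [18,22),[16,20); WM=18
i=15 t=15 v=2: DROP (t<18-1); WM=18
i=16 t=20 v=2: → [20,24),[18,22); WM=18

1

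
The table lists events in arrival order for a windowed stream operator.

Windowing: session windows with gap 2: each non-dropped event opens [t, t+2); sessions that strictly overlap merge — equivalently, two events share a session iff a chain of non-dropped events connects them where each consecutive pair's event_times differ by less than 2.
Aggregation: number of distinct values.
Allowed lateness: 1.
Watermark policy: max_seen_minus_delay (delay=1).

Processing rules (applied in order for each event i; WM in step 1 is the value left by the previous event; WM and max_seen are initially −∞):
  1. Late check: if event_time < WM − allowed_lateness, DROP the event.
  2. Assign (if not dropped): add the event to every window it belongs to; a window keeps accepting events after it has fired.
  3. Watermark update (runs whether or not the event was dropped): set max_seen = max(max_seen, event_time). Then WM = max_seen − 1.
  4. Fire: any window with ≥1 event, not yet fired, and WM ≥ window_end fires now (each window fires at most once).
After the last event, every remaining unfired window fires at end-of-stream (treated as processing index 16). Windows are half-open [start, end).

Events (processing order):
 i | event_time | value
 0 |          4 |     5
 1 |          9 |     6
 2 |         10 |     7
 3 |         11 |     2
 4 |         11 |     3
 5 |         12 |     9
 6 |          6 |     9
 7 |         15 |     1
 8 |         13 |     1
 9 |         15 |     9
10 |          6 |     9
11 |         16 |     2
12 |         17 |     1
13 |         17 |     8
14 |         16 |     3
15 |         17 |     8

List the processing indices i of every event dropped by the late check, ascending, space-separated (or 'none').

i=0 t=4 v=5: → [4,6); WM=3
i=1 t=9 v=6: → [9,11); WM=8
i=2 t=10 v=7: → [9,12); WM=9
i=3 t=11 v=2: → [9,13); WM=10
i=4 t=11 v=3: → [9,13); WM=10
i=5 t=12 v=9: → [9,14); WM=11
i=6 t=6 v=9: DROP (t<11-1); WM=11
i=7 t=15 v=1: → [15,17); WM=14
i=8 t=13 v=1: → [9,15); WM=14
i=9 t=15 v=9: → [15,17); WM=14
i=10 t=6 v=9: DROP (t<14-1); WM=14
i=11 t=16 v=2: → [15,18); WM=15
i=12 t=17 v=1: → [15,19); WM=16
i=13 t=17 v=8: → [15,19); WM=16
i=14 t=16 v=3: → [15,19); WM=16
i=15 t=17 v=8: → [15,19); WM=16

6 10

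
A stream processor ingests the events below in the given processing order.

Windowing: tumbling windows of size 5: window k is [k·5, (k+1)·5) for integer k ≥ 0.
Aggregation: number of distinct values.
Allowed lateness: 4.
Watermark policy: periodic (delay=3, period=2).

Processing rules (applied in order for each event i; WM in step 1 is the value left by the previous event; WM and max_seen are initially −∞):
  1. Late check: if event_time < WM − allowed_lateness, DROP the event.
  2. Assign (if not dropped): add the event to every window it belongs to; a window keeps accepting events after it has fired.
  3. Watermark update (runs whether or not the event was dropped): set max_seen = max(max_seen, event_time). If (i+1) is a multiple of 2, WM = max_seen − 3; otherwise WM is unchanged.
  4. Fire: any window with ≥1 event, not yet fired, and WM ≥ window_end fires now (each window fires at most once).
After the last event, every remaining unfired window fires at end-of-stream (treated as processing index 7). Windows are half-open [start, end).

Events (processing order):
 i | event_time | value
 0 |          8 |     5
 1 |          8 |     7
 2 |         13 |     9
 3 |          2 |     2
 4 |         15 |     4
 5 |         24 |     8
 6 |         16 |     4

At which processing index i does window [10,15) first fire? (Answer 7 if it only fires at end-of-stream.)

i=0 t=8 v=5: → [5,10); WM=−∞
i=1 t=8 v=7: → [5,10); WM=5
i=2 t=13 v=9: → [10,15); WM=5
i=3 t=2 v=2: → [0,5); WM=10; [0,5) fires=1 [5,10) fires=2
i=4 t=15 v=4: → [15,20); WM=10
i=5 t=24 v=8: → [20,25); WM=21; [10,15) fires=1 [15,20) fires=1
i=6 t=16 v=4: DROP (t<21-4); WM=21

5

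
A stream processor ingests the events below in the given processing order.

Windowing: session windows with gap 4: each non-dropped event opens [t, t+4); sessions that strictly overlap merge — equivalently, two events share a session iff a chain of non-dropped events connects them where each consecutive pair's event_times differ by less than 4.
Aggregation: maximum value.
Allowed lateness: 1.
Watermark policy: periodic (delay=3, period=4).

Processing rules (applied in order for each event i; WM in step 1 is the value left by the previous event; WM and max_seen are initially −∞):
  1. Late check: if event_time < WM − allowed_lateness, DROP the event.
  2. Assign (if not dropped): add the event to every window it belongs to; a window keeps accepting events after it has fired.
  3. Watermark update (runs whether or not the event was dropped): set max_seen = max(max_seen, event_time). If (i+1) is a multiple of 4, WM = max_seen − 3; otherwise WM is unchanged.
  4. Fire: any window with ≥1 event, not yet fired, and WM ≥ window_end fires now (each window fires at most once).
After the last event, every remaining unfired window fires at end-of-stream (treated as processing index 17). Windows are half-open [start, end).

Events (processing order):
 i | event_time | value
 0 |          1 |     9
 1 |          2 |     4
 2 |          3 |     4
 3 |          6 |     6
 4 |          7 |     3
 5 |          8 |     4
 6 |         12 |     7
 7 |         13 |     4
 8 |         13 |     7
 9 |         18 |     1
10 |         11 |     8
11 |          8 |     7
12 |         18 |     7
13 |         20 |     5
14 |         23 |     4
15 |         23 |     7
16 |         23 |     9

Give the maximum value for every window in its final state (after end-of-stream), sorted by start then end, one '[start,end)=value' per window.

i=0 t=1 v=9: → [1,5); WM=−∞
i=1 t=2 v=4: → [1,6); WM=−∞
i=2 t=3 v=4: → [1,7); WM=−∞
i=3 t=6 v=6: → [1,10); WM=3
i=4 t=7 v=3: → [1,11); WM=3
i=5 t=8 v=4: → [1,12); WM=3
i=6 t=12 v=7: → [12,16); WM=3
i=7 t=13 v=4: → [12,17); WM=10
i=8 t=13 v=7: → [12,17); WM=10
i=9 t=18 v=1: → [18,22); WM=10
i=10 t=11 v=8: → [1,17); WM=10
i=11 t=8 v=7: DROP (t<10-1); WM=15
i=12 t=18 v=7: → [18,22); WM=15
i=13 t=20 v=5: → [18,24); WM=15
i=14 t=23 v=4: → [18,27); WM=15
i=15 t=23 v=7: → [18,27); WM=20
i=16 t=23 v=9: → [18,27); WM=20

[1,17)=9 [18,27)=9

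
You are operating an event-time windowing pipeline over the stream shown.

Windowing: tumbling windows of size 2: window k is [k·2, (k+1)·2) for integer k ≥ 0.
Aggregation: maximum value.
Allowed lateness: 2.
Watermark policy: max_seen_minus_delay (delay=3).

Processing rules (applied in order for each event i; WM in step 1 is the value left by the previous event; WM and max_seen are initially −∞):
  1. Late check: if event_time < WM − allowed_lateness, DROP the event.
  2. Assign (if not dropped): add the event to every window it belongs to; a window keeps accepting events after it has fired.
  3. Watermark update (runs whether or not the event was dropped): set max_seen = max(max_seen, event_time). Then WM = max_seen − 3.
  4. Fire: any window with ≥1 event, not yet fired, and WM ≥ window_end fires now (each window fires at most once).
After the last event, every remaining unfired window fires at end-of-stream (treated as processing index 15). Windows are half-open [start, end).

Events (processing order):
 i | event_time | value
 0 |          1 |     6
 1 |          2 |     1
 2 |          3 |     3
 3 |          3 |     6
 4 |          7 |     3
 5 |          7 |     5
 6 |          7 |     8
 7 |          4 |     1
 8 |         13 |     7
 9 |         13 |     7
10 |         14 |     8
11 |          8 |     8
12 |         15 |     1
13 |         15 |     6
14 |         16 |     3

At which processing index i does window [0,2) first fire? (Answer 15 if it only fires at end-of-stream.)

4

i=0 t=1 v=6: → [0,2); WM=-2
i=1 t=2 v=1: → [2,4); WM=-1
i=2 t=3 v=3: → [2,4); WM=0
i=3 t=3 v=6: → [2,4); WM=0
i=4 t=7 v=3: → [6,8); WM=4; [0,2) fires=6 [2,4) fires=6
i=5 t=7 v=5: → [6,8); WM=4
i=6 t=7 v=8: → [6,8); WM=4
i=7 t=4 v=1: → [4,6); WM=4
i=8 t=13 v=7: → [12,14); WM=10; [4,6) fires=1 [6,8) fires=8
i=9 t=13 v=7: → [12,14); WM=10
i=10 t=14 v=8: → [14,16); WM=11
i=11 t=8 v=8: DROP (t<11-2); WM=11
i=12 t=15 v=1: → [14,16); WM=12
i=13 t=15 v=6: → [14,16); WM=12
i=14 t=16 v=3: → [16,18); WM=13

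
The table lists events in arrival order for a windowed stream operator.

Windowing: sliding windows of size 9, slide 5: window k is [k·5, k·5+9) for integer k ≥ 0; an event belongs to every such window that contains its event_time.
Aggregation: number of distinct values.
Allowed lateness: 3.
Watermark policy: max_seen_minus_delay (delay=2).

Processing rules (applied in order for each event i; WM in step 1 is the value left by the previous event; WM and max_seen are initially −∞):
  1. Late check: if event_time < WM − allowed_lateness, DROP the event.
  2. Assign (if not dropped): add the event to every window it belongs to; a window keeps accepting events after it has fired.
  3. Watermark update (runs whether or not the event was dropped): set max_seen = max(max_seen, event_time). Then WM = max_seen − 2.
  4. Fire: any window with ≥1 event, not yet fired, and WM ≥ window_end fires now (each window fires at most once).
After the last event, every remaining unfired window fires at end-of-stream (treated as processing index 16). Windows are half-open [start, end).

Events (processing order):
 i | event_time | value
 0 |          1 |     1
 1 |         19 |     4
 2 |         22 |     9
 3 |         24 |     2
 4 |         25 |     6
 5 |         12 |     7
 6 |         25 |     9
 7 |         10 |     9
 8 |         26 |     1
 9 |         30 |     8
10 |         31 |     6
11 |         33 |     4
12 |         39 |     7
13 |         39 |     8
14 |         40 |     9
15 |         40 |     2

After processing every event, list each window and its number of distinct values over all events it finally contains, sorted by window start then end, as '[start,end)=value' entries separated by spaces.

i=0 t=1 v=1: → [0,9); WM=-1
i=1 t=19 v=4: → [15,24); WM=17; [0,9) fires=1
i=2 t=22 v=9: → [20,29),[15,24); WM=20
i=3 t=24 v=2: → [20,29); WM=22
i=4 t=25 v=6: → [25,34),[20,29); WM=23
i=5 t=12 v=7: DROP (t<23-3); WM=23
i=6 t=25 v=9: → [25,34),[20,29); WM=23
i=7 t=10 v=9: DROP (t<23-3); WM=23
i=8 t=26 v=1: → [25,34),[20,29); WM=24; [15,24) fires=2
i=9 t=30 v=8: → [30,39),[25,34); WM=28
i=10 t=31 v=6: → [30,39),[25,34); WM=29; [20,29) fires=4
i=11 t=33 v=4: → [30,39),[25,34); WM=31
i=12 t=39 v=7: → [35,44); WM=37; [25,34) fires=5
i=13 t=39 v=8: → [35,44); WM=37
i=14 t=40 v=9: → [40,49),[35,44); WM=38
i=15 t=40 v=2: → [40,49),[35,44); WM=38

[0,9)=1 [15,24)=2 [20,29)=4 [25,34)=5 [30,39)=3 [35,44)=4 [40,49)=2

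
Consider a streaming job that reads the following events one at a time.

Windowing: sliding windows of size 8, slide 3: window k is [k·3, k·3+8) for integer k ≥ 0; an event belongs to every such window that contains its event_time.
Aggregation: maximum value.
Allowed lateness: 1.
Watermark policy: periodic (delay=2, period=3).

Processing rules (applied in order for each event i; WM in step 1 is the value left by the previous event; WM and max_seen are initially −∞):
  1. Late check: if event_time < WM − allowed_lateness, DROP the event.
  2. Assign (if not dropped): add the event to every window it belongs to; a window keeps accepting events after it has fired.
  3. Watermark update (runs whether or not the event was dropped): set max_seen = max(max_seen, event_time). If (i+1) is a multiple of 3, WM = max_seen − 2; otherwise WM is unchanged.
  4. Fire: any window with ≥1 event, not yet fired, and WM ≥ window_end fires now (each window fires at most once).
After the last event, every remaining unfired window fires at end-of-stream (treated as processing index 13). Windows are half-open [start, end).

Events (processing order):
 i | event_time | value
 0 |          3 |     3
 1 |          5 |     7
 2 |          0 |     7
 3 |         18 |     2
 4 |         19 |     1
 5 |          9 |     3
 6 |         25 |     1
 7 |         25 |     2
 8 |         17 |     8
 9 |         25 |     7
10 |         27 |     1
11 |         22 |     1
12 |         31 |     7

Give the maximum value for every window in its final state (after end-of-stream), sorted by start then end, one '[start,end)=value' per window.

i=0 t=3 v=3: → [3,11),[0,8); WM=−∞
i=1 t=5 v=7: → [3,11),[0,8); WM=−∞
i=2 t=0 v=7: → [0,8); WM=3
i=3 t=18 v=2: → [18,26),[15,23),[12,20); WM=3
i=4 t=19 v=1: → [18,26),[15,23),[12,20); WM=3
i=5 t=9 v=3: → [9,17),[6,14),[3,11); WM=17; [0,8) fires=7 [3,11) fires=7 [6,14) fires=3 [9,17) fires=3
i=6 t=25 v=1: → [24,32),[21,29),[18,26); WM=17
i=7 t=25 v=2: → [24,32),[21,29),[18,26); WM=17
i=8 t=17 v=8: → [15,23),[12,20); WM=23; [12,20) fires=8 [15,23) fires=8
i=9 t=25 v=7: → [24,32),[21,29),[18,26); WM=23
i=10 t=27 v=1: → [27,35),[24,32),[21,29); WM=23
i=11 t=22 v=1: → [21,29),[18,26),[15,23); WM=25
i=12 t=31 v=7: → [30,38),[27,35),[24,32); WM=25

[0,8)=7 [3,11)=7 [6,14)=3 [9,17)=3 [12,20)=8 [15,23)=8 [18,26)=7 [21,29)=7 [24,32)=7 [27,35)=7 [30,38)=7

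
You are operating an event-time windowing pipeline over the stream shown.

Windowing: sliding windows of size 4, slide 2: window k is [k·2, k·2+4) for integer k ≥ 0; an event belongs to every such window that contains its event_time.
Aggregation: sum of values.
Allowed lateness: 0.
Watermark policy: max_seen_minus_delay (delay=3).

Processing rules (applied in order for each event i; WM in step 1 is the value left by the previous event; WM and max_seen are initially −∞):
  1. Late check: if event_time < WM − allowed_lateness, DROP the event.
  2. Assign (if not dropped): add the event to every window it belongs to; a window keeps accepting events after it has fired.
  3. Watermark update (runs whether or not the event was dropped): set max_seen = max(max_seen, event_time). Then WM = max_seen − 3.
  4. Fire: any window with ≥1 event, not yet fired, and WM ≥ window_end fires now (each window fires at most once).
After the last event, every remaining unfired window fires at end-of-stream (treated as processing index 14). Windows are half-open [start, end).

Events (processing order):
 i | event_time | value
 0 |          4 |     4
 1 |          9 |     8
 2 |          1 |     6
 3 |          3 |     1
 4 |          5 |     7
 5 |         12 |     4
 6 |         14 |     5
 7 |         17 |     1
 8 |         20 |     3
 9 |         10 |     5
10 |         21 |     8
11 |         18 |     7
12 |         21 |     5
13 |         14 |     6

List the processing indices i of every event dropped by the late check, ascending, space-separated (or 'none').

2 3 4 9 13

i=0 t=4 v=4: → [4,8),[2,6); WM=1
i=1 t=9 v=8: → [8,12),[6,10); WM=6; [2,6) fires=4
i=2 t=1 v=6: DROP (t<6-0); WM=6
i=3 t=3 v=1: DROP (t<6-0); WM=6
i=4 t=5 v=7: DROP (t<6-0); WM=6
i=5 t=12 v=4: → [12,16),[10,14); WM=9; [4,8) fires=4
i=6 t=14 v=5: → [14,18),[12,16); WM=11; [6,10) fires=8
i=7 t=17 v=1: → [16,20),[14,18); WM=14; [8,12) fires=8 [10,14) fires=4
i=8 t=20 v=3: → [20,24),[18,22); WM=17; [12,16) fires=9
i=9 t=10 v=5: DROP (t<17-0); WM=17
i=10 t=21 v=8: → [20,24),[18,22); WM=18; [14,18) fires=6
i=11 t=18 v=7: → [18,22),[16,20); WM=18
i=12 t=21 v=5: → [20,24),[18,22); WM=18
i=13 t=14 v=6: DROP (t<18-0); WM=18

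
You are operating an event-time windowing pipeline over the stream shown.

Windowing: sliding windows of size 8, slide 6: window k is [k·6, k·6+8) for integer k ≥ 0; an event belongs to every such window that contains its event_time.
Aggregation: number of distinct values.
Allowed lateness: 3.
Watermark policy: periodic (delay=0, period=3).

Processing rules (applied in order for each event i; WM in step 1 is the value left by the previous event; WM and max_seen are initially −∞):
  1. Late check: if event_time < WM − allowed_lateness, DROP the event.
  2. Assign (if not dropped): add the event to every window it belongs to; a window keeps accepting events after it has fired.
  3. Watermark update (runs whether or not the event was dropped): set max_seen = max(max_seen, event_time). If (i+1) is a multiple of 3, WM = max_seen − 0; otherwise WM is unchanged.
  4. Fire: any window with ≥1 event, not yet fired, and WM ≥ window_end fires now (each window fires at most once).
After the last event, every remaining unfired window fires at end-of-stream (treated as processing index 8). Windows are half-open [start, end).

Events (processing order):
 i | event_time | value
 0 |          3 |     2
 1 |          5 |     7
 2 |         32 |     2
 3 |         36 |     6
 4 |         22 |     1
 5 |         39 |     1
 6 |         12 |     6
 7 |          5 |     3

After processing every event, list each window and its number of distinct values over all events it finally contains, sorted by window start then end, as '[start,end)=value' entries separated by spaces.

i=0 t=3 v=2: → [0,8); WM=−∞
i=1 t=5 v=7: → [0,8); WM=−∞
i=2 t=32 v=2: → [30,38); WM=32; [0,8) fires=2
i=3 t=36 v=6: → [36,44),[30,38); WM=32
i=4 t=22 v=1: DROP (t<32-3); WM=32
i=5 t=39 v=1: → [36,44); WM=39; [30,38) fires=2
i=6 t=12 v=6: DROP (t<39-3); WM=39
i=7 t=5 v=3: DROP (t<39-3); WM=39

[0,8)=2 [30,38)=2 [36,44)=2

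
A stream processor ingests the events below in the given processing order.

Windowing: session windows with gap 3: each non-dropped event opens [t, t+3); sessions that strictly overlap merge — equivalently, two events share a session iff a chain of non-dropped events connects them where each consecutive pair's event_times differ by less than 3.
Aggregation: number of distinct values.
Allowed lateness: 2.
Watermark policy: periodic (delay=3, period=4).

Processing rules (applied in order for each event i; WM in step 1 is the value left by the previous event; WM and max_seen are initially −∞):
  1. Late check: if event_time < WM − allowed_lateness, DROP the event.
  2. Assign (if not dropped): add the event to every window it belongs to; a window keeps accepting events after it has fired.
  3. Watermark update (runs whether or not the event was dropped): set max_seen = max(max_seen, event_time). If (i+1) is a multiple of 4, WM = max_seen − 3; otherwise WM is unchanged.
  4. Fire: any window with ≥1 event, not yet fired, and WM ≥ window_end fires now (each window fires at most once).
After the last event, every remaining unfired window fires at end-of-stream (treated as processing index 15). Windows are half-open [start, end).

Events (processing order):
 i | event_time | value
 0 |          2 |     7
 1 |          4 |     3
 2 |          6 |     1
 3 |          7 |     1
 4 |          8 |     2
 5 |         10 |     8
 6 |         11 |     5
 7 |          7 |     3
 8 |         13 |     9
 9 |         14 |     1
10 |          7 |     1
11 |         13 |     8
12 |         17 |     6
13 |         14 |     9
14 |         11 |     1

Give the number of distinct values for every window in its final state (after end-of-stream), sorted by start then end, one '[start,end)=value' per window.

i=0 t=2 v=7: → [2,5); WM=−∞
i=1 t=4 v=3: → [2,7); WM=−∞
i=2 t=6 v=1: → [2,9); WM=−∞
i=3 t=7 v=1: → [2,10); WM=4
i=4 t=8 v=2: → [2,11); WM=4
i=5 t=10 v=8: → [2,13); WM=4
i=6 t=11 v=5: → [2,14); WM=4
i=7 t=7 v=3: → [2,14); WM=8
i=8 t=13 v=9: → [2,16); WM=8
i=9 t=14 v=1: → [2,17); WM=8
i=10 t=7 v=1: → [2,17); WM=8
i=11 t=13 v=8: → [2,17); WM=11
i=12 t=17 v=6: → [17,20); WM=11
i=13 t=14 v=9: → [2,17); WM=11
i=14 t=11 v=1: → [2,17); WM=11

[2,17)=7 [17,20)=1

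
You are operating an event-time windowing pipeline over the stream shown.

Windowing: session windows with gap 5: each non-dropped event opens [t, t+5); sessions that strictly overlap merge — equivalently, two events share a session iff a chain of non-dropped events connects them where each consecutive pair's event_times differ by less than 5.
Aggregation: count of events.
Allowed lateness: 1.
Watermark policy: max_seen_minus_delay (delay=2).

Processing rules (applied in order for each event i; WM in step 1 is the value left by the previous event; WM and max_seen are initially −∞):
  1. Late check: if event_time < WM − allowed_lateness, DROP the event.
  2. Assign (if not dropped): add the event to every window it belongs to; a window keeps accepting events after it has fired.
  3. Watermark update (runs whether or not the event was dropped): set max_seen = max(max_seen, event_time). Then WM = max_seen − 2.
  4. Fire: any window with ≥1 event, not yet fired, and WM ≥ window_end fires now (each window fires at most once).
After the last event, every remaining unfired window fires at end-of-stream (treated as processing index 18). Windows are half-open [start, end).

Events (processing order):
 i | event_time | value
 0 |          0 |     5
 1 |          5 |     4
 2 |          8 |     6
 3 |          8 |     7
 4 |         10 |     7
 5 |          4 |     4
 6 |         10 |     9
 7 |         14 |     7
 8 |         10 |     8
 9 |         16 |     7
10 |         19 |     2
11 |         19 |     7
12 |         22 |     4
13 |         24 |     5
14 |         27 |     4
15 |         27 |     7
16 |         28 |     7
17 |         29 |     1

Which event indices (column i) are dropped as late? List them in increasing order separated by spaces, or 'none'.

i=0 t=0 v=5: → [0,5); WM=-2
i=1 t=5 v=4: → [5,10); WM=3
i=2 t=8 v=6: → [5,13); WM=6
i=3 t=8 v=7: → [5,13); WM=6
i=4 t=10 v=7: → [5,15); WM=8
i=5 t=4 v=4: DROP (t<8-1); WM=8
i=6 t=10 v=9: → [5,15); WM=8
i=7 t=14 v=7: → [5,19); WM=12
i=8 t=10 v=8: DROP (t<12-1); WM=12
i=9 t=16 v=7: → [5,21); WM=14
i=10 t=19 v=2: → [5,24); WM=17
i=11 t=19 v=7: → [5,24); WM=17
i=12 t=22 v=4: → [5,27); WM=20
i=13 t=24 v=5: → [5,29); WM=22
i=14 t=27 v=4: → [5,32); WM=25
i=15 t=27 v=7: → [5,32); WM=25
i=16 t=28 v=7: → [5,33); WM=26
i=17 t=29 v=1: → [5,34); WM=27

5 8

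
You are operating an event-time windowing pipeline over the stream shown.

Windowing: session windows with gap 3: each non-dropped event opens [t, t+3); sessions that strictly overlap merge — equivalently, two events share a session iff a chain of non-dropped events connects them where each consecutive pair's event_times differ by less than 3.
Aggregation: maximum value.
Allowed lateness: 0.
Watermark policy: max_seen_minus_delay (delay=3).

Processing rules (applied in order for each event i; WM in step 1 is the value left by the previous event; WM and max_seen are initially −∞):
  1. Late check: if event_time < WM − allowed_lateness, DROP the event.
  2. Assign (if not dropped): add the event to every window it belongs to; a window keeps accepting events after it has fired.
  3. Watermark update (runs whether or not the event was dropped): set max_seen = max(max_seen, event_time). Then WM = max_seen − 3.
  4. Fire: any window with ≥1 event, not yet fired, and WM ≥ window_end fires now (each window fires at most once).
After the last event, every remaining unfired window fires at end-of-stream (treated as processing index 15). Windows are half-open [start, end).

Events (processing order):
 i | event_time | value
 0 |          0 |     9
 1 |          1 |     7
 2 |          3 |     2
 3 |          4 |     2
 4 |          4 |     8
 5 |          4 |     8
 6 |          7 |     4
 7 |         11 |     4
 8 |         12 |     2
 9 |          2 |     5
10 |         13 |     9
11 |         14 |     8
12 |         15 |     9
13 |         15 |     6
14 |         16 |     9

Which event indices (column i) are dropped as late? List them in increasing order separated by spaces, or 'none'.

9

i=0 t=0 v=9: → [0,3); WM=-3
i=1 t=1 v=7: → [0,4); WM=-2
i=2 t=3 v=2: → [0,6); WM=0
i=3 t=4 v=2: → [0,7); WM=1
i=4 t=4 v=8: → [0,7); WM=1
i=5 t=4 v=8: → [0,7); WM=1
i=6 t=7 v=4: → [7,10); WM=4
i=7 t=11 v=4: → [11,14); WM=8
i=8 t=12 v=2: → [11,15); WM=9
i=9 t=2 v=5: DROP (t<9-0); WM=9
i=10 t=13 v=9: → [11,16); WM=10
i=11 t=14 v=8: → [11,17); WM=11
i=12 t=15 v=9: → [11,18); WM=12
i=13 t=15 v=6: → [11,18); WM=12
i=14 t=16 v=9: → [11,19); WM=13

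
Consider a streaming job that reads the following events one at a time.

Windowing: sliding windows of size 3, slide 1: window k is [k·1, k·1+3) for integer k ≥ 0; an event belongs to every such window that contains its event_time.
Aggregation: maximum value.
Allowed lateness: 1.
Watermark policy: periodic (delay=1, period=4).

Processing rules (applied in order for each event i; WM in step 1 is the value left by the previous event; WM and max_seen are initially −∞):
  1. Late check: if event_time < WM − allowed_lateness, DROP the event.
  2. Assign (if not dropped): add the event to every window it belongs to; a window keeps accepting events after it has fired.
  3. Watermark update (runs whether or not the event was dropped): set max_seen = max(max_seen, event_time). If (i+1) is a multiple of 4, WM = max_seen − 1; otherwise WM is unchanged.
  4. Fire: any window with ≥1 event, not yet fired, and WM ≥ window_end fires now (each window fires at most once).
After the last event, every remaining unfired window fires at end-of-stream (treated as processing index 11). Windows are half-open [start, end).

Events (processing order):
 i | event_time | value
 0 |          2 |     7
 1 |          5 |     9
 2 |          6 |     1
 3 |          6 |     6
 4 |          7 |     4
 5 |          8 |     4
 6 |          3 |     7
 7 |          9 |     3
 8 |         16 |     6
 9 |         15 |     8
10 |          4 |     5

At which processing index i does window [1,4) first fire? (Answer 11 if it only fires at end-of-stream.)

i=0 t=2 v=7: → [2,5),[1,4),[0,3); WM=−∞
i=1 t=5 v=9: → [5,8),[4,7),[3,6); WM=−∞
i=2 t=6 v=1: → [6,9),[5,8),[4,7); WM=−∞
i=3 t=6 v=6: → [6,9),[5,8),[4,7); WM=5; [0,3) fires=7 [1,4) fires=7 [2,5) fires=7
i=4 t=7 v=4: → [7,10),[6,9),[5,8); WM=5
i=5 t=8 v=4: → [8,11),[7,10),[6,9); WM=5
i=6 t=3 v=7: DROP (t<5-1); WM=5
i=7 t=9 v=3: → [9,12),[8,11),[7,10); WM=8; [3,6) fires=9 [4,7) fires=9 [5,8) fires=9
i=8 t=16 v=6: → [16,19),[15,18),[14,17); WM=8
i=9 t=15 v=8: → [15,18),[14,17),[13,16); WM=8
i=10 t=4 v=5: DROP (t<8-1); WM=8

3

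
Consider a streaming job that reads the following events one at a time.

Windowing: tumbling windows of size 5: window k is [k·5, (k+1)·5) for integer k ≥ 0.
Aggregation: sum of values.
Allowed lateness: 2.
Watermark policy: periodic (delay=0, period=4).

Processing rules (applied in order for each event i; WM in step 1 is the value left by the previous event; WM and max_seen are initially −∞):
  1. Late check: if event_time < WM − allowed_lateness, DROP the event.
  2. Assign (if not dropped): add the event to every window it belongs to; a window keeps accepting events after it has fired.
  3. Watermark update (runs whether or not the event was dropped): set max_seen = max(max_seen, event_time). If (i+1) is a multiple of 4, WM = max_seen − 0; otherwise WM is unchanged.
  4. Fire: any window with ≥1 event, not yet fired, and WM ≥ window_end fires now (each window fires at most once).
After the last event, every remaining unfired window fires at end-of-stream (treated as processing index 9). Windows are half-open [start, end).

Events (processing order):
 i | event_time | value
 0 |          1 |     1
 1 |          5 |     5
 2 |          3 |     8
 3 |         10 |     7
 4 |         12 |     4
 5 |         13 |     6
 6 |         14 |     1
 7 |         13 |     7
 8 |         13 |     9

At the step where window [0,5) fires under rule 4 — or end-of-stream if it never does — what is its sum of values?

i=0 t=1 v=1: → [0,5); WM=−∞
i=1 t=5 v=5: → [5,10); WM=−∞
i=2 t=3 v=8: → [0,5); WM=−∞
i=3 t=10 v=7: → [10,15); WM=10; [0,5) fires=9 [5,10) fires=5
i=4 t=12 v=4: → [10,15); WM=10
i=5 t=13 v=6: → [10,15); WM=10
i=6 t=14 v=1: → [10,15); WM=10
i=7 t=13 v=7: → [10,15); WM=14
i=8 t=13 v=9: → [10,15); WM=14

9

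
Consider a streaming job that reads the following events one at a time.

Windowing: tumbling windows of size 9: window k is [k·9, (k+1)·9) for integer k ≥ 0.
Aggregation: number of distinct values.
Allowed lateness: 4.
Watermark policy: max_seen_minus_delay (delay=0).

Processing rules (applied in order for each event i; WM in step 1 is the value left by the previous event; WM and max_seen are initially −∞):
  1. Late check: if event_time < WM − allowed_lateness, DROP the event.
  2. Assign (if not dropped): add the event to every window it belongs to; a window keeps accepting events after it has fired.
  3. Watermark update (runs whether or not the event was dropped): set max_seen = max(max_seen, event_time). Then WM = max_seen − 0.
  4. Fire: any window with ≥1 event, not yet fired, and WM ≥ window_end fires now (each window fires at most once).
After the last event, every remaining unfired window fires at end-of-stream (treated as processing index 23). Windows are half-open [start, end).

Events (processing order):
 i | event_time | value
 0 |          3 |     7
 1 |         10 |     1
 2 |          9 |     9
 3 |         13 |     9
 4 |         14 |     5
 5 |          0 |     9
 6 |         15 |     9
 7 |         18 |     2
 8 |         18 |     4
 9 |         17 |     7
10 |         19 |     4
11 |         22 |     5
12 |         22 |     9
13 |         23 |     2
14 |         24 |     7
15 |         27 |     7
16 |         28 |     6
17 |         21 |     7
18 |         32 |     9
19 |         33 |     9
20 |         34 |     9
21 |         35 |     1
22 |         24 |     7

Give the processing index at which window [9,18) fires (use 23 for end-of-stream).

7

i=0 t=3 v=7: → [0,9); WM=3
i=1 t=10 v=1: → [9,18); WM=10; [0,9) fires=1
i=2 t=9 v=9: → [9,18); WM=10
i=3 t=13 v=9: → [9,18); WM=13
i=4 t=14 v=5: → [9,18); WM=14
i=5 t=0 v=9: DROP (t<14-4); WM=14
i=6 t=15 v=9: → [9,18); WM=15
i=7 t=18 v=2: → [18,27); WM=18; [9,18) fires=3
i=8 t=18 v=4: → [18,27); WM=18
i=9 t=17 v=7: → [9,18); WM=18
i=10 t=19 v=4: → [18,27); WM=19
i=11 t=22 v=5: → [18,27); WM=22
i=12 t=22 v=9: → [18,27); WM=22
i=13 t=23 v=2: → [18,27); WM=23
i=14 t=24 v=7: → [18,27); WM=24
i=15 t=27 v=7: → [27,36); WM=27; [18,27) fires=5
i=16 t=28 v=6: → [27,36); WM=28
i=17 t=21 v=7: DROP (t<28-4); WM=28
i=18 t=32 v=9: → [27,36); WM=32
i=19 t=33 v=9: → [27,36); WM=33
i=20 t=34 v=9: → [27,36); WM=34
i=21 t=35 v=1: → [27,36); WM=35
i=22 t=24 v=7: DROP (t<35-4); WM=35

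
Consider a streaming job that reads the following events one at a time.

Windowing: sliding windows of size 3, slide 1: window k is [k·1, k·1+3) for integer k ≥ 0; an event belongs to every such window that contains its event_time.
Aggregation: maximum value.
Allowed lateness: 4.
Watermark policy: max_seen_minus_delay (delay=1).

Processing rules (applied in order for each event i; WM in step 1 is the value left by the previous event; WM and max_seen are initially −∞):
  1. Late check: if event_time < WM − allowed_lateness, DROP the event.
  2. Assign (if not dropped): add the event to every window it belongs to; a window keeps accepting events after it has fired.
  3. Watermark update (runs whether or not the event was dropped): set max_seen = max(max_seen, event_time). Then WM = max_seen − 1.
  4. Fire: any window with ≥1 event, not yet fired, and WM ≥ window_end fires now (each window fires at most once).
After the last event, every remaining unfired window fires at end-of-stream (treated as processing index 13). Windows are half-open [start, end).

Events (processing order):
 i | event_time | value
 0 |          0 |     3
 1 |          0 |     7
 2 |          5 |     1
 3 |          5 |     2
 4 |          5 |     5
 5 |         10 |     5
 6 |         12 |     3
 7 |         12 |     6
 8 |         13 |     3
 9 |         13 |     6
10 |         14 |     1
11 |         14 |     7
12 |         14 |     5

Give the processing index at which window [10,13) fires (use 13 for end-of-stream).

10

i=0 t=0 v=3: → [0,3); WM=-1
i=1 t=0 v=7: → [0,3); WM=-1
i=2 t=5 v=1: → [5,8),[4,7),[3,6); WM=4; [0,3) fires=7
i=3 t=5 v=2: → [5,8),[4,7),[3,6); WM=4
i=4 t=5 v=5: → [5,8),[4,7),[3,6); WM=4
i=5 t=10 v=5: → [10,13),[9,12),[8,11); WM=9; [3,6) fires=5 [4,7) fires=5 [5,8) fires=5
i=6 t=12 v=3: → [12,15),[11,14),[10,13); WM=11; [8,11) fires=5
i=7 t=12 v=6: → [12,15),[11,14),[10,13); WM=11
i=8 t=13 v=3: → [13,16),[12,15),[11,14); WM=12; [9,12) fires=5
i=9 t=13 v=6: → [13,16),[12,15),[11,14); WM=12
i=10 t=14 v=1: → [14,17),[13,16),[12,15); WM=13; [10,13) fires=6
i=11 t=14 v=7: → [14,17),[13,16),[12,15); WM=13
i=12 t=14 v=5: → [14,17),[13,16),[12,15); WM=13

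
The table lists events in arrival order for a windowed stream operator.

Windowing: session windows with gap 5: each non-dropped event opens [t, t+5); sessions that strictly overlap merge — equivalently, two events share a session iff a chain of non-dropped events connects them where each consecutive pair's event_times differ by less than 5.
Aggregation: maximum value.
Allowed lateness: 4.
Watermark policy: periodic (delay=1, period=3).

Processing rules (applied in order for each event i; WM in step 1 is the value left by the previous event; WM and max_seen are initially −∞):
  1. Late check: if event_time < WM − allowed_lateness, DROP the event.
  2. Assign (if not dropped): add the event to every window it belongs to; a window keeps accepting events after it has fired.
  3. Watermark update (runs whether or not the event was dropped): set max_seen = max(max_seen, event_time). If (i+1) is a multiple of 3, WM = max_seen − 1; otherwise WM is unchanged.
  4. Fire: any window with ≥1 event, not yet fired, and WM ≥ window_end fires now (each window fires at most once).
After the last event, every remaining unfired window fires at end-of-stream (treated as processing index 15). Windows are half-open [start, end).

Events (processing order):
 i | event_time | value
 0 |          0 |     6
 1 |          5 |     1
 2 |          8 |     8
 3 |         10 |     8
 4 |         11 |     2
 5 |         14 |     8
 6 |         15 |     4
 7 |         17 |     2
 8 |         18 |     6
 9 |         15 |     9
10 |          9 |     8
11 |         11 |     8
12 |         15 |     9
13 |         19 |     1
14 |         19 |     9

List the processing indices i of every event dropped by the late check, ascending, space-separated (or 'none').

i=0 t=0 v=6: → [0,5); WM=−∞
i=1 t=5 v=1: → [5,10); WM=−∞
i=2 t=8 v=8: → [5,13); WM=7
i=3 t=10 v=8: → [5,15); WM=7
i=4 t=11 v=2: → [5,16); WM=7
i=5 t=14 v=8: → [5,19); WM=13
i=6 t=15 v=4: → [5,20); WM=13
i=7 t=17 v=2: → [5,22); WM=13
i=8 t=18 v=6: → [5,23); WM=17
i=9 t=15 v=9: → [5,23); WM=17
i=10 t=9 v=8: DROP (t<17-4); WM=17
i=11 t=11 v=8: DROP (t<17-4); WM=17
i=12 t=15 v=9: → [5,23); WM=17
i=13 t=19 v=1: → [5,24); WM=17
i=14 t=19 v=9: → [5,24); WM=18

10 11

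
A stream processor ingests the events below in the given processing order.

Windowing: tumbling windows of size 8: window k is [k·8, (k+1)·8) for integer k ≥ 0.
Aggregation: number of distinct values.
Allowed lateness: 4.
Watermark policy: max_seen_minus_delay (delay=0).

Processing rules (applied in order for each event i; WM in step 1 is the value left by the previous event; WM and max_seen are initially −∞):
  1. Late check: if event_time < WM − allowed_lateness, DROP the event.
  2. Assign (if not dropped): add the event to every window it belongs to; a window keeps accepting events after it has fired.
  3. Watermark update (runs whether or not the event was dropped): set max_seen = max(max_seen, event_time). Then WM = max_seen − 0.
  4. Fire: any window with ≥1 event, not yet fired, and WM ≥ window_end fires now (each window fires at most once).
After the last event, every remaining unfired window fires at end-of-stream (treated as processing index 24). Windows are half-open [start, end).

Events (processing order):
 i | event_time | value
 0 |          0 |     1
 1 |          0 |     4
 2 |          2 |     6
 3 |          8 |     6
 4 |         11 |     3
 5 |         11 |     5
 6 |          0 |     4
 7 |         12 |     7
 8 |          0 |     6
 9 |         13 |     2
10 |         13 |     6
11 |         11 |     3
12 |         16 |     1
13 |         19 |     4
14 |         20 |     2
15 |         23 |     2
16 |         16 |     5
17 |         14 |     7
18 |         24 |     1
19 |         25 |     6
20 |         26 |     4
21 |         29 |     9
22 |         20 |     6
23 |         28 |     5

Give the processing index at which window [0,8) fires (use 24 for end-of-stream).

i=0 t=0 v=1: → [0,8); WM=0
i=1 t=0 v=4: → [0,8); WM=0
i=2 t=2 v=6: → [0,8); WM=2
i=3 t=8 v=6: → [8,16); WM=8; [0,8) fires=3
i=4 t=11 v=3: → [8,16); WM=11
i=5 t=11 v=5: → [8,16); WM=11
i=6 t=0 v=4: DROP (t<11-4); WM=11
i=7 t=12 v=7: → [8,16); WM=12
i=8 t=0 v=6: DROP (t<12-4); WM=12
i=9 t=13 v=2: → [8,16); WM=13
i=10 t=13 v=6: → [8,16); WM=13
i=11 t=11 v=3: → [8,16); WM=13
i=12 t=16 v=1: → [16,24); WM=16; [8,16) fires=5
i=13 t=19 v=4: → [16,24); WM=19
i=14 t=20 v=2: → [16,24); WM=20
i=15 t=23 v=2: → [16,24); WM=23
i=16 t=16 v=5: DROP (t<23-4); WM=23
i=17 t=14 v=7: DROP (t<23-4); WM=23
i=18 t=24 v=1: → [24,32); WM=24; [16,24) fires=3
i=19 t=25 v=6: → [24,32); WM=25
i=20 t=26 v=4: → [24,32); WM=26
i=21 t=29 v=9: → [24,32); WM=29
i=22 t=20 v=6: DROP (t<29-4); WM=29
i=23 t=28 v=5: → [24,32); WM=29

3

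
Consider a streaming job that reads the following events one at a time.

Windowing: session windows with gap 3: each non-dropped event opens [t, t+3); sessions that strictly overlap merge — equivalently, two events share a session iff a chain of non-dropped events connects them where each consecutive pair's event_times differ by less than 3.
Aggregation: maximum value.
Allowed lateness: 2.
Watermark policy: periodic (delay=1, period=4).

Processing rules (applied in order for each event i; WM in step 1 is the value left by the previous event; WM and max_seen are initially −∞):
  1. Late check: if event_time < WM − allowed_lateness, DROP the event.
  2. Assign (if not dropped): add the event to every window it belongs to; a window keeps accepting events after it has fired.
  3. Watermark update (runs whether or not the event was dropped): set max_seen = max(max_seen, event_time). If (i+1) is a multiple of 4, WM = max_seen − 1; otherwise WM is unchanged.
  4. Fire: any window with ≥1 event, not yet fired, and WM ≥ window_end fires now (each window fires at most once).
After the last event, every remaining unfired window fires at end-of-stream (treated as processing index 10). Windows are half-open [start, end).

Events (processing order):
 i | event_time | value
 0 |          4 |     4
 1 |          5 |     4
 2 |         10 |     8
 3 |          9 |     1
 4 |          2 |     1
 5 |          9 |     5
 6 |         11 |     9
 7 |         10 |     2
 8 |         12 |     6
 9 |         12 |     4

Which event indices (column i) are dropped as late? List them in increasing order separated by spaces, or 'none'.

4

i=0 t=4 v=4: → [4,7); WM=−∞
i=1 t=5 v=4: → [4,8); WM=−∞
i=2 t=10 v=8: → [10,13); WM=−∞
i=3 t=9 v=1: → [9,13); WM=9
i=4 t=2 v=1: DROP (t<9-2); WM=9
i=5 t=9 v=5: → [9,13); WM=9
i=6 t=11 v=9: → [9,14); WM=9
i=7 t=10 v=2: → [9,14); WM=10
i=8 t=12 v=6: → [9,15); WM=10
i=9 t=12 v=4: → [9,15); WM=10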